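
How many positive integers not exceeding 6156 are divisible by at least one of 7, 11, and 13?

879 + 559 + 473 − 79 − 67 − 43 + 6 = 1728

1728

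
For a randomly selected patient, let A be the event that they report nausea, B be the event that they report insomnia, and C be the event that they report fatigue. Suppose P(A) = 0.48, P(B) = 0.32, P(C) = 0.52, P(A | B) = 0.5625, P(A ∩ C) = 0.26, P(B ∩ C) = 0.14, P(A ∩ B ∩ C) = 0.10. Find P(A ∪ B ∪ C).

P(A ∩ B) = P(B)·P(A|B) = 0.32 × 0.5625 = 0.18
P(A ∪ B ∪ C) = 0.48 + 0.32 + 0.52 − 0.18 − 0.26 − 0.14 + 0.10 = 0.84

0.84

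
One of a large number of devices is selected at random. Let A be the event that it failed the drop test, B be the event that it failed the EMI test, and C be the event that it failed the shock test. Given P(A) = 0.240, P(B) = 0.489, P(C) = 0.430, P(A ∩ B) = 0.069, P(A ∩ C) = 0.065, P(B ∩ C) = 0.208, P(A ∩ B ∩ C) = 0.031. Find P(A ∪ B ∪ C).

0.848

P(A ∪ B ∪ C) = 0.240 + 0.489 + 0.430 − 0.069 − 0.065 − 0.208 + 0.031 = 0.848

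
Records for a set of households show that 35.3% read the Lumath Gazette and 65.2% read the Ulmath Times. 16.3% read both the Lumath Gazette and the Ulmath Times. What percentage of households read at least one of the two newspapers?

84.2%

Inclusion–exclusion gives
P(union) = 35.3 + 65.2 − 16.3 = 84.2%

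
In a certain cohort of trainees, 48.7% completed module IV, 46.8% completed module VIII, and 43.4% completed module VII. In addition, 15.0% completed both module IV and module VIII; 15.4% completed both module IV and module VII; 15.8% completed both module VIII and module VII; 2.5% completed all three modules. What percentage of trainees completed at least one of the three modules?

P(at least one) = 48.7 + 46.8 + 43.4 − 15.0 − 15.4 − 15.8 + 2.5 = 95.2%

95.2%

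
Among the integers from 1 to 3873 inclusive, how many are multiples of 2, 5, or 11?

2464

By inclusion–exclusion:
floor(3873/2) + floor(3873/5) + floor(3873/11) − floor(3873/10) − floor(3873/22) − floor(3873/55) + floor(3873/110) = 1936 + 774 + 352 − 387 − 176 − 70 + 35 = 2464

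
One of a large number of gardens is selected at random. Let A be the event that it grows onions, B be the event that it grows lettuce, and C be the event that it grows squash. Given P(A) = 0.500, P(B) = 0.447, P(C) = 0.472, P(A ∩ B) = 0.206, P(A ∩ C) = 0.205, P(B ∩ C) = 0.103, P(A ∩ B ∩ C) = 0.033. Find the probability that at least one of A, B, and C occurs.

Inclusion–exclusion gives
P(A ∪ B ∪ C) = 0.500 + 0.447 + 0.472 − 0.206 − 0.205 − 0.103 + 0.033 = 0.938

0.938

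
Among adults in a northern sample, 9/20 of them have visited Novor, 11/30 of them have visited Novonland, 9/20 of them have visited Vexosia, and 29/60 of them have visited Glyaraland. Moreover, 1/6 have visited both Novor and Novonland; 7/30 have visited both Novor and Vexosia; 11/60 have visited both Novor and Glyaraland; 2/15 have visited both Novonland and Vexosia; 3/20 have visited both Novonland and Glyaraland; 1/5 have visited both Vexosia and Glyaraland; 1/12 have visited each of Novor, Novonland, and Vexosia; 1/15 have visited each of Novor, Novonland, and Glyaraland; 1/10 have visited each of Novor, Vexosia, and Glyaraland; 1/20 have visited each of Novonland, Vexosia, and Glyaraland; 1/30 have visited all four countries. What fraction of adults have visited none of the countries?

1/20

Inclusion–exclusion gives
P(≥1) = 9/20 + 11/30 + 9/20 + 29/60 − 1/6 − 7/30 − 11/60 − 2/15 − 3/20 − 1/5 + 1/12 + 1/15 + 1/10 + 1/20 − 1/30 = 19/20
P(none) = 1 − 19/20 = 1/20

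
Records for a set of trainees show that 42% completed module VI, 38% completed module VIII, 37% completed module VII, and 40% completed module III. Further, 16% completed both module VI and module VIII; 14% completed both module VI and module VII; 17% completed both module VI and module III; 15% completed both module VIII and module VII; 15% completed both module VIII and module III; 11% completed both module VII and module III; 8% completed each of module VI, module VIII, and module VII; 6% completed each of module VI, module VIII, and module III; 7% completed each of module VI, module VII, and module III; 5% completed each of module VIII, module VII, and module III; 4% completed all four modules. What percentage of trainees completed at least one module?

91%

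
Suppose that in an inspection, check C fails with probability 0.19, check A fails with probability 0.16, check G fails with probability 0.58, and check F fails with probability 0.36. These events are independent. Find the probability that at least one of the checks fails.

0.81710848

P(none) = (1 − 0.19) × (1 − 0.16) × (1 − 0.58) × (1 − 0.36) = 0.81 × 0.84 × 0.42 × 0.64 = 0.18289152
P(at least one) = 1 − 0.18289152 = 0.81710848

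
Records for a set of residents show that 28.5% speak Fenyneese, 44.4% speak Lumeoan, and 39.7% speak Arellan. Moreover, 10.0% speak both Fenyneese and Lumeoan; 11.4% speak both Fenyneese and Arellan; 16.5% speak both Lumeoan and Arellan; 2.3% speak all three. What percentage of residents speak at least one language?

77.0%

Inclusion–exclusion gives
P(union) = 28.5 + 44.4 + 39.7 − 10.0 − 11.4 − 16.5 + 2.3 = 77.0%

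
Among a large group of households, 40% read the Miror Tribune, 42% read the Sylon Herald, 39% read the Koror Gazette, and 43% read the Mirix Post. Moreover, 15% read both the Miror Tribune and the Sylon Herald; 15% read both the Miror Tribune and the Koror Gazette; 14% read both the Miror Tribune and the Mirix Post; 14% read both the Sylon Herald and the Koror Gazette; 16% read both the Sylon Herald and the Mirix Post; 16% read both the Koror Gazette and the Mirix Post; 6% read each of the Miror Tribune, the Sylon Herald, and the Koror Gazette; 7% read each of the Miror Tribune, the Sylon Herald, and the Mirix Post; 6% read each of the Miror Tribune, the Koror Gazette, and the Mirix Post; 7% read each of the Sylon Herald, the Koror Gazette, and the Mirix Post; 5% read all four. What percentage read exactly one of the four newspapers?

42%

Using the inclusion–exclusion count for exactly one event:
P(exactly one) = 40 + 42 + 39 + 43 − 2·15 − 2·15 − 2·14 − 2·14 − 2·16 − 2·16 + 3·6 + 3·7 + 3·6 + 3·7 − 4·5 = 42%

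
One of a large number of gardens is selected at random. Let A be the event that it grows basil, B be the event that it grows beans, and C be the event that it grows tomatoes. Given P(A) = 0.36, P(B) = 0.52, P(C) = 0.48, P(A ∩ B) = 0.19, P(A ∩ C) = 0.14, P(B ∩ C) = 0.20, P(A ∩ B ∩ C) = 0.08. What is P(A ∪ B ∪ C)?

0.91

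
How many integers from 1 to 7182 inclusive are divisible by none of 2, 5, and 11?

By inclusion–exclusion:
3591 + 1436 + 652 − 718 − 326 − 130 + 65 = 4570
7182 − 4570 = 2612

2612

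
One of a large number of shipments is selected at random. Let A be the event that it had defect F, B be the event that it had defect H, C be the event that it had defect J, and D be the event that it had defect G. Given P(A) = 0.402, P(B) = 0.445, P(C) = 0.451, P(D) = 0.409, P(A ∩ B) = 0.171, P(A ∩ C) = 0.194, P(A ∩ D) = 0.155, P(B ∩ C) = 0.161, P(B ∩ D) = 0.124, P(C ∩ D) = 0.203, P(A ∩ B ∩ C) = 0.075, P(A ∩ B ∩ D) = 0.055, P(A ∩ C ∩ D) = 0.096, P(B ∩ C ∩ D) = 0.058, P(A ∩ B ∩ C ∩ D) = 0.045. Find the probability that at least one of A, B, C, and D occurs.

0.938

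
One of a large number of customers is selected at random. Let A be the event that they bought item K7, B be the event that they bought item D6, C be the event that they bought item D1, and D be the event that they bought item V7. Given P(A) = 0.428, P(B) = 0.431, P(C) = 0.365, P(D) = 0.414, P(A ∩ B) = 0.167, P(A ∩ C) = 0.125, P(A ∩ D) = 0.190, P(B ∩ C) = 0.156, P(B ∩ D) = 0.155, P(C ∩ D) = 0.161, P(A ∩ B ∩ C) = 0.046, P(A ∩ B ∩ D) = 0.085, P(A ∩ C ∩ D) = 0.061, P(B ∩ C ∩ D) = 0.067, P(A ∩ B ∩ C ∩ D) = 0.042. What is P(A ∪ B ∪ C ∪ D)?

P(A ∪ B ∪ C ∪ D) = 0.428 + 0.431 + 0.365 + 0.414 − 0.167 − 0.125 − 0.190 − 0.156 − 0.155 − 0.161 + 0.046 + 0.085 + 0.061 + 0.067 − 0.042 = 0.901

0.901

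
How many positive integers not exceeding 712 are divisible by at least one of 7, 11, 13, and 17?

By inclusion–exclusion:
101 + 64 + 54 + 41 − 9 − 7 − 5 − 4 − 3 − 3 + 0 + 0 + 0 + 0 − 0 = 229

229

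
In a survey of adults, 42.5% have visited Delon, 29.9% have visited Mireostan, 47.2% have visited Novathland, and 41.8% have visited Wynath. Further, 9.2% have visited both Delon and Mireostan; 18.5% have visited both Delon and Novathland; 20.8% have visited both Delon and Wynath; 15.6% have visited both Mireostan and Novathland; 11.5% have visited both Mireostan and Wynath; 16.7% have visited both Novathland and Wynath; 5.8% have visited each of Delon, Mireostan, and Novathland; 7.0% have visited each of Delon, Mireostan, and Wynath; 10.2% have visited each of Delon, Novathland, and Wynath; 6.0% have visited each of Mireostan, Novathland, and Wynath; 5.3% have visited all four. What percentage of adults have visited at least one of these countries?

92.8%

By inclusion–exclusion:
P(union) = 42.5 + 29.9 + 47.2 + 41.8 − 9.2 − 18.5 − 20.8 − 15.6 − 11.5 − 16.7 + 5.8 + 7.0 + 10.2 + 6.0 − 5.3 = 92.8%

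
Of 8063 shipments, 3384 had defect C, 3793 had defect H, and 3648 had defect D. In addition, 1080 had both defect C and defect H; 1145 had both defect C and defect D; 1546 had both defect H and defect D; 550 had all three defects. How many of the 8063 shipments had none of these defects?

459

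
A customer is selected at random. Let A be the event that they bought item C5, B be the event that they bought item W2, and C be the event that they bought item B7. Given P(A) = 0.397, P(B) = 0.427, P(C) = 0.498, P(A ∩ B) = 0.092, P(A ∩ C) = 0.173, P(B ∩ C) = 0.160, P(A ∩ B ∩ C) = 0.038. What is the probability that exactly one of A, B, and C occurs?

0.586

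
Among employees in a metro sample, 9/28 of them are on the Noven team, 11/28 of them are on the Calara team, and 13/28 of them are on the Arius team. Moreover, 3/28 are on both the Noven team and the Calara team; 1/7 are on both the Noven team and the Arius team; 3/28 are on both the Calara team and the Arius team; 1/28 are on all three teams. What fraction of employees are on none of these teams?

P(at least one) = 9/28 + 11/28 + 13/28 − 3/28 − 1/7 − 3/28 + 1/28 = 6/7
P(none) = 1 − 6/7 = 1/7

1/7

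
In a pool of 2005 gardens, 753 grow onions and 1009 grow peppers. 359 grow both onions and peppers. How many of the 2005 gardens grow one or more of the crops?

1403

Using inclusion–exclusion:
N(≥1) = 753 + 1009 − 359 = 1403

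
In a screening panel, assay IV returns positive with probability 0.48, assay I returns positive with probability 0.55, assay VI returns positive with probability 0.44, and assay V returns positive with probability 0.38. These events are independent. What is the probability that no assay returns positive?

0.0812448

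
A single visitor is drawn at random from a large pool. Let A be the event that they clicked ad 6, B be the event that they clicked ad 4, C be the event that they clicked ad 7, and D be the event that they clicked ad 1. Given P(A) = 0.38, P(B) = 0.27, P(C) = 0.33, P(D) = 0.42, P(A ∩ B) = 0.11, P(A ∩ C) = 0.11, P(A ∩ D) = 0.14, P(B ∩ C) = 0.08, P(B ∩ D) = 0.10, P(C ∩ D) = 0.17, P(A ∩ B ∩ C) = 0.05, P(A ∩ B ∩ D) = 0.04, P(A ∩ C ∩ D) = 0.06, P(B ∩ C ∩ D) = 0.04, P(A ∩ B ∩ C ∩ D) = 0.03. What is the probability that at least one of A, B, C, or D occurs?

0.85

P(A ∪ B ∪ C ∪ D) = 0.38 + 0.27 + 0.33 + 0.42 − 0.11 − 0.11 − 0.14 − 0.08 − 0.10 − 0.17 + 0.05 + 0.04 + 0.06 + 0.04 − 0.03 = 0.85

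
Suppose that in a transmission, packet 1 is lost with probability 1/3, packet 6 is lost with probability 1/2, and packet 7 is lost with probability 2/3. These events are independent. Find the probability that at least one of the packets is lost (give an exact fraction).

Since the events are independent, P(none) is the product of the individual non-occurrence probabilities.
P(none) = (1 − 1/3) × (1 − 1/2) × (1 − 2/3) = 2/3 × 1/2 × 1/3 = 1/9
P(at least one) = 1 − 1/9 = 8/9

8/9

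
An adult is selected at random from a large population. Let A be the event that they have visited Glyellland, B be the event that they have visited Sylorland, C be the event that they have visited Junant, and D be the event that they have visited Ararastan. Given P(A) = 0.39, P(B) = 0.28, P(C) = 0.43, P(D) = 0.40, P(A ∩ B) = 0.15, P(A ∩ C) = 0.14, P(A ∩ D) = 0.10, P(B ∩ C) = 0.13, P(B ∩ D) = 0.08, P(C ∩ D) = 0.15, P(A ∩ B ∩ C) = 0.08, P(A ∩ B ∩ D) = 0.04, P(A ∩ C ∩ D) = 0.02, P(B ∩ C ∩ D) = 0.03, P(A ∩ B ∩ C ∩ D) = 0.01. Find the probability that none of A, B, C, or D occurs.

0.09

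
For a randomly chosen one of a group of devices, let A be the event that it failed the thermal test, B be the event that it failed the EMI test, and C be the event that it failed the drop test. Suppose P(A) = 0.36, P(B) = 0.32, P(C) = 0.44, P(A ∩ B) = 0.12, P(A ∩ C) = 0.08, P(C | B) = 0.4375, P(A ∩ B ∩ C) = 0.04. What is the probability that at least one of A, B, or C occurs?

P(B ∩ C) = P(B)·P(C|B) = 0.32 × 0.4375 = 0.14
P(A ∪ B ∪ C) = 0.36 + 0.32 + 0.44 − 0.12 − 0.08 − 0.14 + 0.04 = 0.82

0.82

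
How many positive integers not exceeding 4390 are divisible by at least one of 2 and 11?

Using inclusion–exclusion:
floor(4390/2) + floor(4390/11) − floor(4390/22) = 2195 + 399 − 199 = 2395

2395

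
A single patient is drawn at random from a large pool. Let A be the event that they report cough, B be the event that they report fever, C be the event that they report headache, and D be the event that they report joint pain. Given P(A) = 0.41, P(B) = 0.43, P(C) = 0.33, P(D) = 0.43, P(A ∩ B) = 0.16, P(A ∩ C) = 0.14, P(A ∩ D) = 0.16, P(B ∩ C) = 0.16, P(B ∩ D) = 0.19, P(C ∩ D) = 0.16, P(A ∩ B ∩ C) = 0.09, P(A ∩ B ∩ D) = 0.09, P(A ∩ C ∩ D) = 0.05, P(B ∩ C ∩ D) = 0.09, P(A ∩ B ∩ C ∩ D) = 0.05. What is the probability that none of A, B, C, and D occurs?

0.10

P(A ∪ B ∪ C ∪ D) = 0.41 + 0.43 + 0.33 + 0.43 − 0.16 − 0.14 − 0.16 − 0.16 − 0.19 − 0.16 + 0.09 + 0.09 + 0.05 + 0.09 − 0.05 = 0.90
P(none) = 1 − 0.90 = 0.10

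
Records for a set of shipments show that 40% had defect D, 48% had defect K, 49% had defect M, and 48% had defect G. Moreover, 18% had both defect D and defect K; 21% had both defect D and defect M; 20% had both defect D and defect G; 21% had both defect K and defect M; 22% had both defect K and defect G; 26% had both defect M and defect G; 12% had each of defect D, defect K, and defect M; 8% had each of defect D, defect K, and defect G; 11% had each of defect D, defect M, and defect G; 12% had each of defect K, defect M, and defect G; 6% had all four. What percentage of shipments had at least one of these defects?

P(≥1) = 40 + 48 + 49 + 48 − 18 − 21 − 20 − 21 − 22 − 26 + 12 + 8 + 11 + 12 − 6 = 94%

94%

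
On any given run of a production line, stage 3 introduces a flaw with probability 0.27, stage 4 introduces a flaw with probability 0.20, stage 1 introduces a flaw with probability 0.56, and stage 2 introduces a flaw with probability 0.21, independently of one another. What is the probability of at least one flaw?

P(none) = (1 − 0.27) × (1 − 0.20) × (1 − 0.56) × (1 − 0.21) = 0.73 × 0.80 × 0.44 × 0.79 = 0.2029984
P(at least one) = 1 − 0.2029984 = 0.7970016

0.7970016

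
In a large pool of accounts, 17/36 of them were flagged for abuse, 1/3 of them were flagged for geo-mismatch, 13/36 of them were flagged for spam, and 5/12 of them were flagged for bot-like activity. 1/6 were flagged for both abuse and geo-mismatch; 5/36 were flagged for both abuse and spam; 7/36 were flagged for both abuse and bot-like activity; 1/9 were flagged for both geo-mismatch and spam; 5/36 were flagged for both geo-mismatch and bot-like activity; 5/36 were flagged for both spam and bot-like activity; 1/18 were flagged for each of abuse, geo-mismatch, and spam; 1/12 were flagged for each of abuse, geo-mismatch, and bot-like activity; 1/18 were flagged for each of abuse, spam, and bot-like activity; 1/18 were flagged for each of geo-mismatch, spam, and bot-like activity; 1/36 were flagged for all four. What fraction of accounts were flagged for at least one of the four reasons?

P(at least one) = 17/36 + 1/3 + 13/36 + 5/12 − 1/6 − 5/36 − 7/36 − 1/9 − 5/36 − 5/36 + 1/18 + 1/12 + 1/18 + 1/18 − 1/36 = 11/12

11/12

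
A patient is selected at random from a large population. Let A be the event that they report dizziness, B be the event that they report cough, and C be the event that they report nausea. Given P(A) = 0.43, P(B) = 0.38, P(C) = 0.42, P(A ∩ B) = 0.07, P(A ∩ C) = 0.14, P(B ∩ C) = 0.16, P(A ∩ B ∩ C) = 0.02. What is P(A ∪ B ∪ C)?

P(A ∪ B ∪ C) = 0.43 + 0.38 + 0.42 − 0.07 − 0.14 − 0.16 + 0.02 = 0.88

0.88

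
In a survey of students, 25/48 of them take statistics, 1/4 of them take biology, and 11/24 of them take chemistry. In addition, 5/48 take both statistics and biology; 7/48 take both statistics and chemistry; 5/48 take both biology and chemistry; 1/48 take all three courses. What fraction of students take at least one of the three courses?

P(≥1) = 25/48 + 1/4 + 11/24 − 5/48 − 7/48 − 5/48 + 1/48 = 43/48

43/48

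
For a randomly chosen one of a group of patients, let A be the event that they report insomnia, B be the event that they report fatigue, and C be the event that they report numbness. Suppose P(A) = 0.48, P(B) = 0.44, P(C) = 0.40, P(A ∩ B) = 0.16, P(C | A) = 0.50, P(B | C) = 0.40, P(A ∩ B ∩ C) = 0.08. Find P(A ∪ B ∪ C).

0.84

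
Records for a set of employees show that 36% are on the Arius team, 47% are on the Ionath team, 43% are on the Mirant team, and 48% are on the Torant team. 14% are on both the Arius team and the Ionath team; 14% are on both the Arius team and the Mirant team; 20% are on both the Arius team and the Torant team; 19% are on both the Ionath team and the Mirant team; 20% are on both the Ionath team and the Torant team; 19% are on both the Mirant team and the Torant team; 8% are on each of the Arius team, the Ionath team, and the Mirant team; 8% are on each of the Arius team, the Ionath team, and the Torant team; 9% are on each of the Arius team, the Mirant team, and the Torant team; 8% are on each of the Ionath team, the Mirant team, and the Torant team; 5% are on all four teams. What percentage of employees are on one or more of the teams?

96%

Inclusion–exclusion gives
P(union) = 36 + 47 + 43 + 48 − 14 − 14 − 20 − 19 − 20 − 19 + 8 + 8 + 9 + 8 − 5 = 96%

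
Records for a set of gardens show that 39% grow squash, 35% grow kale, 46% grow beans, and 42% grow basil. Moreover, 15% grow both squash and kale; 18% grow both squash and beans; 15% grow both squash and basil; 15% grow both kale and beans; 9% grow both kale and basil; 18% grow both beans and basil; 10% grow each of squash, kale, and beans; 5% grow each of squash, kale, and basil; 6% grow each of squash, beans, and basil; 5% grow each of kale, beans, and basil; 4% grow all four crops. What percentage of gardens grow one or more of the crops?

94%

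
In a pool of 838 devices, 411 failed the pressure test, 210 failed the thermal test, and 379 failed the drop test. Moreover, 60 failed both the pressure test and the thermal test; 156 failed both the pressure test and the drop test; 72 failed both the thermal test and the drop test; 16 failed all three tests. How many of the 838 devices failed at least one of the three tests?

By inclusion–exclusion:
|union| = 411 + 210 + 379 − 60 − 156 − 72 + 16 = 728

728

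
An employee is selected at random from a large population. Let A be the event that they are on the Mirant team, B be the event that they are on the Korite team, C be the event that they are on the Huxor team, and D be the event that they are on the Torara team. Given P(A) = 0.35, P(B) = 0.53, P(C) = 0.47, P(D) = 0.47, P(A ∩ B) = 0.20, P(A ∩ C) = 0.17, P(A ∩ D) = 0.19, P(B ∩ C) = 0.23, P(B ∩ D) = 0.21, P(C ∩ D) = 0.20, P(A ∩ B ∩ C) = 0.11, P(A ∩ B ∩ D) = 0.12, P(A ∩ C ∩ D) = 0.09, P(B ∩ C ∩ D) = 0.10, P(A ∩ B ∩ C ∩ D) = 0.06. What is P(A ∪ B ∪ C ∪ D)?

0.98

P(A ∪ B ∪ C ∪ D) = 0.35 + 0.53 + 0.47 + 0.47 − 0.20 − 0.17 − 0.19 − 0.23 − 0.21 − 0.20 + 0.11 + 0.12 + 0.09 + 0.10 − 0.06 = 0.98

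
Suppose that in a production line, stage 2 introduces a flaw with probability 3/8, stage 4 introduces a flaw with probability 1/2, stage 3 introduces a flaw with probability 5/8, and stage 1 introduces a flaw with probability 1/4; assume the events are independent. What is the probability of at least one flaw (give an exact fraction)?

P(none) = (1 − 3/8) × (1 − 1/2) × (1 − 5/8) × (1 − 1/4) = 5/8 × 1/2 × 3/8 × 3/4 = 45/512
P(at least one) = 1 − 45/512 = 467/512

467/512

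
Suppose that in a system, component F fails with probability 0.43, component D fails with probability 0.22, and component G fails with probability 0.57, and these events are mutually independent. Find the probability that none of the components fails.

P(none) = (1 − 0.43) × (1 − 0.22) × (1 − 0.57) = 0.57 × 0.78 × 0.43 = 0.191178

0.191178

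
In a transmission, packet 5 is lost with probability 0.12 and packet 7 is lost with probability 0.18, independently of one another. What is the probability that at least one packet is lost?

0.2784

P(none) = (1 − 0.12) × (1 − 0.18) = 0.88 × 0.82 = 0.7216
P(at least one) = 1 − 0.7216 = 0.2784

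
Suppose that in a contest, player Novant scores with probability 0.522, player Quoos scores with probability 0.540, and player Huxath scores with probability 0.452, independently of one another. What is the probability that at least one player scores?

0.87950576

Independence gives P(none) = ∏(1 − pᵢ).
P(none) = (1 − 0.522) × (1 − 0.540) × (1 − 0.452) = 0.478 × 0.460 × 0.548 = 0.12049424
P(at least one) = 1 − 0.12049424 = 0.87950576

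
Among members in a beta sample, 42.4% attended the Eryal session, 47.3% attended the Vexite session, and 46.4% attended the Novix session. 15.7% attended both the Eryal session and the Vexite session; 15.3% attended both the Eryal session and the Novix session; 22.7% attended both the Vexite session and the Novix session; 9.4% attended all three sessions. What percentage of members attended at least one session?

91.8%

Apply inclusion-exclusion:
P(at least one) = 42.4 + 47.3 + 46.4 − 15.7 − 15.3 − 22.7 + 9.4 = 91.8%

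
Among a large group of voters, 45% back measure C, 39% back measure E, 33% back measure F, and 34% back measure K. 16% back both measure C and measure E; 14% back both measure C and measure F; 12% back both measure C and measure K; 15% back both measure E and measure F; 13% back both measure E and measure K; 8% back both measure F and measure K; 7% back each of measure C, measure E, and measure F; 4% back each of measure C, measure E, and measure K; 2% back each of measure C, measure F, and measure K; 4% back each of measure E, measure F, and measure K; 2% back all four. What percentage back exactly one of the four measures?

Using the inclusion–exclusion count for exactly one event:
P(exactly one) = 45 + 39 + 33 + 34 − 2·16 − 2·14 − 2·12 − 2·15 − 2·13 − 2·8 + 3·7 + 3·4 + 3·2 + 3·4 − 4·2 = 38%

38%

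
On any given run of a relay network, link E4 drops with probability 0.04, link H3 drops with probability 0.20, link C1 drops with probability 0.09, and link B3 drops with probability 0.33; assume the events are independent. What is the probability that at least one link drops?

Since the events are independent, P(none) is the product of the individual non-occurrence probabilities.
P(none) = (1 − 0.04) × (1 − 0.20) × (1 − 0.09) × (1 − 0.33) = 0.96 × 0.80 × 0.91 × 0.67 = 0.4682496
P(at least one) = 1 − 0.4682496 = 0.5317504

0.5317504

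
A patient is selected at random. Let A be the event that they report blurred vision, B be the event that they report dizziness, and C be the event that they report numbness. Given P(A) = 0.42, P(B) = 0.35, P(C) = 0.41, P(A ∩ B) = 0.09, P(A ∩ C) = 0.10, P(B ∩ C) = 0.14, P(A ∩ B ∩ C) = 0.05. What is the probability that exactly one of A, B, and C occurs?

0.67

P(exactly one) = 0.42 + 0.35 + 0.41 − 2·0.09 − 2·0.10 − 2·0.14 + 3·0.05 = 0.67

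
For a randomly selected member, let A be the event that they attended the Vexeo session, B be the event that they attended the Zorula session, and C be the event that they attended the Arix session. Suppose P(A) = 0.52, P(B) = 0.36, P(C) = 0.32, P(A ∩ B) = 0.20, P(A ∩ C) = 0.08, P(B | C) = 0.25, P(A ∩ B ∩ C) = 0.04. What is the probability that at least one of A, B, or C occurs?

P(B ∩ C) = P(C)·P(B|C) = 0.32 × 0.25 = 0.08
P(A ∪ B ∪ C) = 0.52 + 0.36 + 0.32 − 0.20 − 0.08 − 0.08 + 0.04 = 0.88

0.88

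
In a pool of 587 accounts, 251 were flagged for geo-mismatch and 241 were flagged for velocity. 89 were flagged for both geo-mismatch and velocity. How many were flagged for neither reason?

|union| = 251 + 241 − 89 = 403
None: 587 − 403 = 184

184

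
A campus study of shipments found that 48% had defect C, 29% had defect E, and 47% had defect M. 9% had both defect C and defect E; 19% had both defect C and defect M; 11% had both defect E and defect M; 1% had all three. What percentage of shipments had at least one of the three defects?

86%

Using inclusion–exclusion:
P(at least one) = 48 + 29 + 47 − 9 − 19 − 11 + 1 = 86%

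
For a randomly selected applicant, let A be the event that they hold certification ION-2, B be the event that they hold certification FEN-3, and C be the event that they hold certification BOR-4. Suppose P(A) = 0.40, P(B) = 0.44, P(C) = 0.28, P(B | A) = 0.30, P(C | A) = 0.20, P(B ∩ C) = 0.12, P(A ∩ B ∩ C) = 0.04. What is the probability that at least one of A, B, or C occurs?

0.84

P(A ∩ B) = P(A)·P(B|A) = 0.40 × 0.30 = 0.12
P(A ∩ C) = P(A)·P(C|A) = 0.40 × 0.20 = 0.08
P(A ∪ B ∪ C) = 0.40 + 0.44 + 0.28 − 0.12 − 0.08 − 0.12 + 0.04 = 0.84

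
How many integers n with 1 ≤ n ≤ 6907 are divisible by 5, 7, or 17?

By inclusion-exclusion,
1381 + 986 + 406 − 197 − 81 − 58 + 11 = 2448

2448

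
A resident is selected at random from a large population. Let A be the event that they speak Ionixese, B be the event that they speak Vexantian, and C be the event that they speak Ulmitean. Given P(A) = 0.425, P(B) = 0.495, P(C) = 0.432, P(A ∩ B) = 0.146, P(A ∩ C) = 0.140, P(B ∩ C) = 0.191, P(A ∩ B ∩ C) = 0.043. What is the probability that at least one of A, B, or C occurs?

0.918

P(A ∪ B ∪ C) = 0.425 + 0.495 + 0.432 − 0.146 − 0.140 − 0.191 + 0.043 = 0.918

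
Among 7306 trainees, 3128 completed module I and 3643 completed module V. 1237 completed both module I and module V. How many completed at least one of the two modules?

5534

Using inclusion–exclusion:
N(≥1) = 3128 + 3643 − 1237 = 5534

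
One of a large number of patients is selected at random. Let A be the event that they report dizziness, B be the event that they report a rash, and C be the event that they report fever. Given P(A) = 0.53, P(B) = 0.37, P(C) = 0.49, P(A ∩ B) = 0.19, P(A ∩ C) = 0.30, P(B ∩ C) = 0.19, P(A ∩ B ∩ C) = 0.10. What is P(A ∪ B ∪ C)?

0.81

P(A ∪ B ∪ C) = 0.53 + 0.37 + 0.49 − 0.19 − 0.30 − 0.19 + 0.10 = 0.81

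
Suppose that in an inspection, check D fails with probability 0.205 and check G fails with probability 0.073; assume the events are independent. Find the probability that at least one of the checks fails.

P(none) = (1 − 0.205) × (1 − 0.073) = 0.795 × 0.927 = 0.736965
P(at least one) = 1 − 0.736965 = 0.263035

0.263035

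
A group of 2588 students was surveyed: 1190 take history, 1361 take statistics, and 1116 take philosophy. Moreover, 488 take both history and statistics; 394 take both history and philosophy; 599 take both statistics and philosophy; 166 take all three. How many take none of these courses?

236

Inclusion–exclusion gives
|at least one| = 1190 + 1361 + 1116 − 488 − 394 − 599 + 166 = 2352
None: 2588 − 2352 = 236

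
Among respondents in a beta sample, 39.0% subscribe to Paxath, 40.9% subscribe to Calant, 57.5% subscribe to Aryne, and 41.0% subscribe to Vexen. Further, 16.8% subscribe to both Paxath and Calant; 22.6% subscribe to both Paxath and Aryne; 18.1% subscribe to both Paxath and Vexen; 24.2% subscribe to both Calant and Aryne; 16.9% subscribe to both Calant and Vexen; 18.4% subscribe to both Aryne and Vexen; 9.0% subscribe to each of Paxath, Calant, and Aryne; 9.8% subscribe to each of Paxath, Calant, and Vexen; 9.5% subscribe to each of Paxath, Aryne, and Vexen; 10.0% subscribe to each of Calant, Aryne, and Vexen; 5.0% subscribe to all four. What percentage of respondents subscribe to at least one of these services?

94.7%

Using inclusion–exclusion:
P(union) = 39.0 + 40.9 + 57.5 + 41.0 − 16.8 − 22.6 − 18.1 − 24.2 − 16.9 − 18.4 + 9.0 + 9.8 + 9.5 + 10.0 − 5.0 = 94.7%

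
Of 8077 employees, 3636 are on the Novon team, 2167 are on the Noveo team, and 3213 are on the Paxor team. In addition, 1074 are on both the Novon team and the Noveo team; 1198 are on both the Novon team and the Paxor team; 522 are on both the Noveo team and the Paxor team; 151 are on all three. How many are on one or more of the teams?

N(≥1) = 3636 + 2167 + 3213 − 1074 − 1198 − 522 + 151 = 6373

6373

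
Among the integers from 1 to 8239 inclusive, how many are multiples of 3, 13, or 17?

3466

By inclusion-exclusion,
floor(8239/3) + floor(8239/13) + floor(8239/17) − floor(8239/39) − floor(8239/51) − floor(8239/221) + floor(8239/663) = 2746 + 633 + 484 − 211 − 161 − 37 + 12 = 3466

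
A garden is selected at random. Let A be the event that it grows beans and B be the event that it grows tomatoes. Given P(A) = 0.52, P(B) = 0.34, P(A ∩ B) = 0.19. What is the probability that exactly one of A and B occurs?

Using the inclusion–exclusion count for exactly one event:
P(exactly one) = 0.52 + 0.34 − 2·0.19 = 0.48

0.48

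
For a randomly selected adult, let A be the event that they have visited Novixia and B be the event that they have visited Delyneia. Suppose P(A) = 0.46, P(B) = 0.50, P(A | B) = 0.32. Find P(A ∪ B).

P(A ∩ B) = P(B)·P(A|B) = 0.50 × 0.32 = 0.16
Inclusion–exclusion gives
P(A ∪ B) = 0.46 + 0.50 − 0.16 = 0.80

0.80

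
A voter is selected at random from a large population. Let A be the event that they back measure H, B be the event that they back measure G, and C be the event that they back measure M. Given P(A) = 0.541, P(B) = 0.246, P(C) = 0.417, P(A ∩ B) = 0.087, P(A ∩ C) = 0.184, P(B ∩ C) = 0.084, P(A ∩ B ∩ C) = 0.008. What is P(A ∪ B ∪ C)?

0.857

Inclusion–exclusion gives
P(A ∪ B ∪ C) = 0.541 + 0.246 + 0.417 − 0.087 − 0.184 − 0.084 + 0.008 = 0.857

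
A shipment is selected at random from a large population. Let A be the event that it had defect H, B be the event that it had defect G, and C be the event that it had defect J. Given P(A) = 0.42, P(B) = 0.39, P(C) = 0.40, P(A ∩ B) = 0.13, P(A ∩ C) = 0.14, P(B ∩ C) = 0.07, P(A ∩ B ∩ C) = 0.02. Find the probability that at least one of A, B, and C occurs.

P(A ∪ B ∪ C) = 0.42 + 0.39 + 0.40 − 0.13 − 0.14 − 0.07 + 0.02 = 0.89

0.89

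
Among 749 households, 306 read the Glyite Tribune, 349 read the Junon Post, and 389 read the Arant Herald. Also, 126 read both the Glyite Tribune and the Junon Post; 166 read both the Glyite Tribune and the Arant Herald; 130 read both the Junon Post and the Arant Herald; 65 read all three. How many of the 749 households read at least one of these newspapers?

Apply inclusion-exclusion:
|at least one| = 306 + 349 + 389 − 126 − 166 − 130 + 65 = 687

687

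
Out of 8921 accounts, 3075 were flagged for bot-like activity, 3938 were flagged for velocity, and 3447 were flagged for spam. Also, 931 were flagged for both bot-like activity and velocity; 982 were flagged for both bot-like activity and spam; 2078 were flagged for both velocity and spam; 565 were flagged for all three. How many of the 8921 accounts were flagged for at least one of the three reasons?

7034

By inclusion–exclusion:
|at least one| = 3075 + 3938 + 3447 − 931 − 982 − 2078 + 565 = 7034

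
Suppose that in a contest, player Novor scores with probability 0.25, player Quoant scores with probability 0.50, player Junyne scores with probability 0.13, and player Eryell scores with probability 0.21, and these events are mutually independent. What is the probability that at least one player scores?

Since the events are independent, P(none) is the product of the individual non-occurrence probabilities.
P(none) = (1 − 0.25) × (1 − 0.50) × (1 − 0.13) × (1 − 0.21) = 0.75 × 0.50 × 0.87 × 0.79 = 0.2577375
P(at least one) = 1 − 0.2577375 = 0.7422625

0.7422625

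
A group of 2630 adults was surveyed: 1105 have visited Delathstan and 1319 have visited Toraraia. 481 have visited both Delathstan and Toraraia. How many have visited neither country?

687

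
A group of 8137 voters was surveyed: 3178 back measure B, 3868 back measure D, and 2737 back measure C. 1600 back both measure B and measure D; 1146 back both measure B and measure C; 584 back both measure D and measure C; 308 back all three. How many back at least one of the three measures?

6761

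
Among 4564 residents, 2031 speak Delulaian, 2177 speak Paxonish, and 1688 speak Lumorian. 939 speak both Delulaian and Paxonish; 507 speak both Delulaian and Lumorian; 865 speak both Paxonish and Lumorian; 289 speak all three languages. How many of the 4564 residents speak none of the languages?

Inclusion–exclusion gives
|union| = 2031 + 2177 + 1688 − 939 − 507 − 865 + 289 = 3874
None: 4564 − 3874 = 690

690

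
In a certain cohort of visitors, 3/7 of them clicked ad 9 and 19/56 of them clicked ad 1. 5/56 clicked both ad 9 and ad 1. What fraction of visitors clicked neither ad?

9/28

P(union) = 3/7 + 19/56 − 5/56 = 19/28
P(none) = 1 − 19/28 = 9/28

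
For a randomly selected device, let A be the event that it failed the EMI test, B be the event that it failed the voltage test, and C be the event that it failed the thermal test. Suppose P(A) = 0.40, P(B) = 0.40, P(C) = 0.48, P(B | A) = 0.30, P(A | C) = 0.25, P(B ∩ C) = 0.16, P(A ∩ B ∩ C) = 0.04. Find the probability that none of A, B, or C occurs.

0.08

P(A ∩ B) = P(A)·P(B|A) = 0.40 × 0.30 = 0.12
P(A ∩ C) = P(C)·P(A|C) = 0.48 × 0.25 = 0.12
P(A ∪ B ∪ C) = 0.40 + 0.40 + 0.48 − 0.12 − 0.12 − 0.16 + 0.04 = 0.92
P(none) = 1 − 0.92 = 0.08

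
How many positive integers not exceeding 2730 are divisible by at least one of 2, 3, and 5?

Apply inclusion-exclusion:
1365 + 910 + 546 − 455 − 273 − 182 + 91 = 2002

2002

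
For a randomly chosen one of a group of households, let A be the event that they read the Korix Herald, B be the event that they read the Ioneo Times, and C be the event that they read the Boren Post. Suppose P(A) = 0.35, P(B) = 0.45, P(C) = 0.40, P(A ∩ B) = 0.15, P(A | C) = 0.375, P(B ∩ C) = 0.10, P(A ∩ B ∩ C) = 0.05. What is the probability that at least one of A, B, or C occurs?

0.85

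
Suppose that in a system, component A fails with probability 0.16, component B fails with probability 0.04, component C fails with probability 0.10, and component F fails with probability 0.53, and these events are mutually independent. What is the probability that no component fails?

P(none) = (1 − 0.16) × (1 − 0.04) × (1 − 0.10) × (1 − 0.53) = 0.84 × 0.96 × 0.90 × 0.47 = 0.3411072

0.3411072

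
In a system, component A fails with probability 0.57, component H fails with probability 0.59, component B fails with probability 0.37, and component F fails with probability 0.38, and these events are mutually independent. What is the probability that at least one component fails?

Since the events are independent, P(none) is the product of the individual non-occurrence probabilities.
P(none) = (1 − 0.57) × (1 − 0.59) × (1 − 0.37) × (1 − 0.38) = 0.43 × 0.41 × 0.63 × 0.62 = 0.06886278
P(at least one) = 1 − 0.06886278 = 0.93113722

0.93113722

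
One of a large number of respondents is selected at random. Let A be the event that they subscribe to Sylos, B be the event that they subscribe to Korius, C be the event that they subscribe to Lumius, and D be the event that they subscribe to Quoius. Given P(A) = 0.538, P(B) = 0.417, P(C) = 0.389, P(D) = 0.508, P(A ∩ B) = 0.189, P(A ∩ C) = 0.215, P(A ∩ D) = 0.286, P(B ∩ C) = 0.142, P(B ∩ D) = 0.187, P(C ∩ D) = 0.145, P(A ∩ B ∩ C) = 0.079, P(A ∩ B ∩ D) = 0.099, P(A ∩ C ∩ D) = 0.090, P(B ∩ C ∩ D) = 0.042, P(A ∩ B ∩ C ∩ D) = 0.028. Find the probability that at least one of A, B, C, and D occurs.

Inclusion–exclusion gives
P(A ∪ B ∪ C ∪ D) = 0.538 + 0.417 + 0.389 + 0.508 − 0.189 − 0.215 − 0.286 − 0.142 − 0.187 − 0.145 + 0.079 + 0.099 + 0.090 + 0.042 − 0.028 = 0.970

0.970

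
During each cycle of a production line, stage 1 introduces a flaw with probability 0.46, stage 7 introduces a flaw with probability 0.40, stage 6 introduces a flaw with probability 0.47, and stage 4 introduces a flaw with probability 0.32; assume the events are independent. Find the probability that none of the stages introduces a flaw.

0.1167696

P(none) = (1 − 0.46) × (1 − 0.40) × (1 − 0.47) × (1 − 0.32) = 0.54 × 0.60 × 0.53 × 0.68 = 0.1167696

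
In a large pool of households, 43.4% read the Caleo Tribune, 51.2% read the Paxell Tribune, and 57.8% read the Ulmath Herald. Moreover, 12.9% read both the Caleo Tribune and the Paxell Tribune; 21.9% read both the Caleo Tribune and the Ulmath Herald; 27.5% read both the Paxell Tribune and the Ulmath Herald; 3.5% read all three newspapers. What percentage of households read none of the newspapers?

P(union) = 43.4 + 51.2 + 57.8 − 12.9 − 21.9 − 27.5 + 3.5 = 93.6%
P(none) = 100% − 93.6% = 6.4%

6.4%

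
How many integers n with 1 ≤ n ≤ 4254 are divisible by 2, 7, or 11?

2596

2127 + 607 + 386 − 303 − 193 − 55 + 27 = 2596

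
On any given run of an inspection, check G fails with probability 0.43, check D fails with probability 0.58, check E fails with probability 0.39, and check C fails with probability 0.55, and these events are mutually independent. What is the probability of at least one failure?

0.9342847

P(none) = (1 − 0.43) × (1 − 0.58) × (1 − 0.39) × (1 − 0.55) = 0.57 × 0.42 × 0.61 × 0.45 = 0.0657153
P(at least one) = 1 − 0.0657153 = 0.9342847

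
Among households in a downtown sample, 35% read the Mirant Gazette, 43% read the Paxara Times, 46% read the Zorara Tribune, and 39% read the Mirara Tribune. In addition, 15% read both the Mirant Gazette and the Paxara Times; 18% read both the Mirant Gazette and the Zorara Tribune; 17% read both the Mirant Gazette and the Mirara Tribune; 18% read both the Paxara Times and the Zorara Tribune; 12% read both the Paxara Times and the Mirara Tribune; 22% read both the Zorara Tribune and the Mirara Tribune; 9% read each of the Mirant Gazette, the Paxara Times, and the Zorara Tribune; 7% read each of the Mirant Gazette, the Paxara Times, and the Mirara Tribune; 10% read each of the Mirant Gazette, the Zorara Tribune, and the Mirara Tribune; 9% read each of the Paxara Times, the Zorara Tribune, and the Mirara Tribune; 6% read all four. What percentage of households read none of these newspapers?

By inclusion–exclusion:
P(union) = 35 + 43 + 46 + 39 − 15 − 18 − 17 − 18 − 12 − 22 + 9 + 7 + 10 + 9 − 6 = 90%
P(none) = 100% − 90% = 10%

10%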